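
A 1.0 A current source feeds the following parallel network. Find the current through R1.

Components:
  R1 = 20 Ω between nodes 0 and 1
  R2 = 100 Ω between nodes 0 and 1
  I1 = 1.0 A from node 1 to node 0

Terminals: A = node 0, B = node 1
All resistors sit directly between nodes 0 and 1, so they are in parallel and share one voltage V; the full source current 1 A splits among them.
1/R_par = 1/20 + 1/100 = 0.06 S  =>  R_par = 16.67 Ω
V = I × R_par = 1 × 16.67 = 16.67 V
I_R1 = V/R1 = 16.67/20 = 0.8333 A

Final answer: 0.8333 A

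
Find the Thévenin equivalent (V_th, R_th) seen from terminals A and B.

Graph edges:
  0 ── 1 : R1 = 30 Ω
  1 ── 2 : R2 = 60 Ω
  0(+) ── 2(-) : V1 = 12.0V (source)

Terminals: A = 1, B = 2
Step 1 — V_th is the open-circuit voltage V_A - V_B (nothing connected across the terminals).
Nodal analysis, taking node 2 as the 0 V reference.
Source V1 fixes V_0 = 12 V.
KCL at each unknown node (sum of currents leaving = 0; resistances in Ω):
  Node 1: (V_1 - 12)/30 + (V_1 - 0)/60 = 0
Collecting terms: 0.05 × V_1 = 0.4  =>  V_1 = 8 V
V_th = V_1 - V_2 = 8 - 0 = 8 V
Step 2 — R_th: zero the source — replace V1 by a short circuit (node 2 merges into node 0) — and find the resistance seen between A (node 1) and B (node 0).
Reduce the network between node 1 (A) and node 0 (B) by series/parallel combination:
  Rp1 = R1 ‖ R2 (parallel, both between nodes 0 and 1) = 1/(1/30 + 1/60) = 20 Ω
R_th = 20 Ω

Final answer: V_th = 8 V, R_th = 20 Ω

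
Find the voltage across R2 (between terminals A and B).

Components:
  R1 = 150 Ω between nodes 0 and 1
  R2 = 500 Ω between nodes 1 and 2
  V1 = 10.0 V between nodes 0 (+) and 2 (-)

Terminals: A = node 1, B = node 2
R1 and R2 are in series across V1 (node 0 → node 1 → node 2), and the output A–B is taken across R2, so this is a voltage divider.
Series current: I = V1/(R1 + R2) = 10/(150 + 500) = 10/650 = 0.01538 A
V_R2 = I × R2 = V1 × R2/(R1 + R2) = 10 × 500/650 = 7.692 V

Final answer: 7.692 V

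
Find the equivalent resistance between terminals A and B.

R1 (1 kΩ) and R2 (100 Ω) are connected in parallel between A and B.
Reduce the network between node 0 (A) and node 1 (B) by series/parallel combination:
  Rp1 = R1 ‖ R2 (parallel, both between nodes 0 and 1) = 1/(1/1000 + 1/100) = 90.91 Ω
R_eq = 90.91 Ω

Final answer: 90.91 Ω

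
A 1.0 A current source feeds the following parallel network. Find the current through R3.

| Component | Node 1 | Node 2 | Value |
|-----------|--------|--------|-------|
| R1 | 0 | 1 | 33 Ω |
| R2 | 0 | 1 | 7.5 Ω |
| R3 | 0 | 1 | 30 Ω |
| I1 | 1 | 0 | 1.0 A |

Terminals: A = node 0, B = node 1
All resistors sit directly between nodes 0 and 1, so they are in parallel and share one voltage V; the full source current 1 A splits among them.
1/R_par = 1/33 + 1/7.5 + 1/30 = 0.197 S  =>  R_par = 5.077 Ω
V = I × R_par = 1 × 5.077 = 5.077 V
I_R3 = V/R3 = 5.077/30 = 0.1692 A

Final answer: 0.1692 A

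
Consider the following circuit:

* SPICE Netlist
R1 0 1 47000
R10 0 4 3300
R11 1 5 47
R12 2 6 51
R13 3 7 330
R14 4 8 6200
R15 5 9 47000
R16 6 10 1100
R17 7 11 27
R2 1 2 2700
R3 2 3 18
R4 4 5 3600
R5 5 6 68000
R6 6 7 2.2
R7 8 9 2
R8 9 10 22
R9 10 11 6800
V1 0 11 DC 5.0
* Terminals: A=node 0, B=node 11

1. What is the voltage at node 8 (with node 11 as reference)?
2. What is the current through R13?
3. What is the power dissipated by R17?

Nodal analysis, taking node 11 as the 0 V reference.
Source V1 fixes V_0 = 5 V.
KCL at each unknown node (sum of currents leaving = 0; resistances in Ω):
  Node 1: (V_1 - 5)/47000 + (V_1 - V_2)/2700 + (V_1 - V_5)/47 = 0
  Node 2: (V_2 - V_1)/2700 + (V_2 - V_3)/18 + (V_2 - V_6)/51 = 0
  Node 3: (V_3 - V_2)/18 + (V_3 - V_7)/330 = 0
  Node 4: (V_4 - V_5)/3600 + (V_4 - 5)/3300 + (V_4 - V_8)/6200 = 0
  Node 5: (V_5 - V_4)/3600 + (V_5 - V_6)/68000 + (V_5 - V_1)/47 + (V_5 - V_9)/47000 = 0
  Node 6: (V_6 - V_5)/68000 + (V_6 - V_7)/2.2 + (V_6 - V_2)/51 + (V_6 - V_10)/1100 = 0
  Node 7: (V_7 - V_6)/2.2 + (V_7 - V_3)/330 + (V_7 - 0)/27 = 0
  Node 8: (V_8 - V_9)/2 + (V_8 - V_4)/6200 = 0
  Node 9: (V_9 - V_8)/2 + (V_9 - V_10)/22 + (V_9 - V_5)/47000 = 0
  Node 10: (V_10 - V_9)/22 + (V_10 - 0)/6800 + (V_10 - V_6)/1100 = 0
Collecting terms (coefficients in siemens):
  0.02167·V_1 - 0.0003704·V_2 - 0.02128·V_5 = 0.0001064
  0.07553·V_2 - 0.0003704·V_1 - 0.05556·V_3 - 0.01961·V_6 = 0
  0.05859·V_3 - 0.05556·V_2 - 0.00303·V_7 = 0
  0.0007421·V_4 - 0.0002778·V_5 - 0.0001613·V_8 = 0.001515
  0.02159·V_5 - 0.02128·V_1 - 0.0002778·V_4 - 0.00001471·V_6 - 0.00002128·V_9 = 0
  0.4751·V_6 - 0.01961·V_2 - 0.00001471·V_5 - 0.4545·V_7 - 0.0009091·V_10 = 0
  0.4946·V_7 - 0.00303·V_3 - 0.4545·V_6 = 0
  0.5002·V_8 - 0.0001613·V_4 - 0.5·V_9 = 0
  0.5455·V_9 - 0.00002128·V_5 - 0.5·V_8 - 0.04545·V_10 = 0
  0.04651·V_10 - 0.0009091·V_6 - 0.04545·V_9 = 0
Solving these 10 simultaneous equations (Gaussian elimination) gives:
  V_1 = 1.191 V, V_2 = 0.04085 V, V_3 = 0.0398 V, V_4 = 2.576 V
  V_5 = 1.208 V, V_6 = 0.02209 V, V_7 = 0.02054 V, V_8 = 0.38 V
  V_9 = 0.3793 V, V_10 = 0.3711 V
Part 1:
  Read off the nodal solution: V_8 = 0.38 V
Part 2:
  I_R13 = (V_3 - V_7)/R13 = (0.0398 - 0.02054)/330 = 0.00005834 A
  Magnitude: I_R13 = 0.00005834 A
Part 3:
  I_R17 = (V_7 - V_11)/R17 = (0.02054 - 0)/27 = 0.0007609 A
  P_R17 = I_R17² × R17 = (0.0007609)² × 27 = 0.00001563 W

Final answers:
1. V_8 = 0.38 V
2. I_R13 = 5.834e-05 A
3. P_R17 = 1.563e-05 W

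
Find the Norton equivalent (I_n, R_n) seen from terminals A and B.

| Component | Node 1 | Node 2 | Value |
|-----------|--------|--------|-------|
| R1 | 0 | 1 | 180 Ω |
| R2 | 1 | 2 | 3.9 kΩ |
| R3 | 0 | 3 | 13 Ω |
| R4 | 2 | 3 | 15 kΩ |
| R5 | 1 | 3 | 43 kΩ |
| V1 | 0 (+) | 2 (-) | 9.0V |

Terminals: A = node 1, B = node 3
Find the Thévenin equivalent first; then I_n = V_th/R_th and R_n = R_th.
Step 1 — V_th is the open-circuit voltage V_A - V_B (nothing connected across the terminals).
Nodal analysis, taking node 2 as the 0 V reference.
Source V1 fixes V_0 = 9 V.
KCL at each unknown node (sum of currents leaving = 0; resistances in Ω):
  Node 1: (V_1 - 9)/180 + (V_1 - 0)/3900 + (V_1 - V_3)/43000 = 0
  Node 3: (V_3 - 9)/13 + (V_3 - 0)/15000 + (V_3 - V_1)/43000 = 0
Collecting terms (coefficients in siemens):
  0.005835·V_1 - 0.00002326·V_3 = 0.05
  0.07701·V_3 - 0.00002326·V_1 = 0.6923
Determinant D = (0.005835)(0.07701) - (-0.00002326)(-0.00002326) = 0.0004494
V_1 = [(0.05)(0.07701) - (-0.00002326)(0.6923)]/D = 8.604 V
V_3 = [(0.005835)(0.6923) - (0.05)(-0.00002326)]/D = 8.992 V
V_th = V_1 - V_3 = 8.604 - 8.992 = -0.3876 V
Step 2 — R_th: zero the source — replace V1 by a short circuit (node 2 merges into node 0) — and find the resistance seen between A (node 1) and B (node 3).
Reduce the network between node 1 (A) and node 3 (B) by series/parallel combination:
  Rp1 = R1 ‖ R2 (parallel, both between nodes 0 and 1) = 1/(1/180 + 1/3900) = 172.1 Ω
  Rp2 = R3 ‖ R4 (parallel, both between nodes 0 and 3) = 1/(1/13 + 1/15000) = 12.99 Ω
  Rs1 = Rp1 + Rp2 (series, joined only at node 0) = 172.1 + 12.99 = 185 Ω
  Rp3 = R5 ‖ Rs1 (parallel, both between nodes 1 and 3) = 1/(1/43000 + 1/185) = 184.3 Ω
R_th = 184.3 Ω
I_n = V_th/R_th = -0.3876/184.3 = -0.002104 A, and R_n = R_th = 184.3 Ω

Final answer: I_n = -0.002104 A, R_n = 184.3 Ω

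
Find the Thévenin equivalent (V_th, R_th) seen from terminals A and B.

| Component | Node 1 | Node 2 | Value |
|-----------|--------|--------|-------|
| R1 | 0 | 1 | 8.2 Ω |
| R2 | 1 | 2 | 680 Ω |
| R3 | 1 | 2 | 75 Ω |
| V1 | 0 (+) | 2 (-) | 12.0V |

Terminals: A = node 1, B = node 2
Step 1 — V_th is the open-circuit voltage V_A - V_B (nothing connected across the terminals).
Nodal analysis, taking node 2 as the 0 V reference.
Source V1 fixes V_0 = 12 V.
KCL at each unknown node (sum of currents leaving = 0; resistances in Ω):
  Node 1: (V_1 - 12)/8.2 + (V_1 - 0)/680 + (V_1 - 0)/75 = 0
Collecting terms: 0.1368 × V_1 = 1.463  =>  V_1 = 10.7 V
V_th = V_1 - V_2 = 10.7 - 0 = 10.7 V
Step 2 — R_th: zero the source — replace V1 by a short circuit (node 2 merges into node 0) — and find the resistance seen between A (node 1) and B (node 0).
Reduce the network between node 1 (A) and node 0 (B) by series/parallel combination:
  Rp1 = R1 ‖ R2 ‖ R3 (parallel, all between nodes 0 and 1) = 1/(1/8.2 + 1/680 + 1/75) = 7.312 Ω
R_th = 7.312 Ω

Final answer: V_th = 10.7 V, R_th = 7.312 Ω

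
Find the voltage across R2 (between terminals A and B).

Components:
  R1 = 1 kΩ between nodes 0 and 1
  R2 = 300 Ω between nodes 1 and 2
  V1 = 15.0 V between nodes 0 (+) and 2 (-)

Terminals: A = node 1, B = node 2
R1 and R2 are in series across V1 (node 0 → node 1 → node 2), and the output A–B is taken across R2, so this is a voltage divider.
Series current: I = V1/(R1 + R2) = 15/(1000 + 300) = 15/1300 = 0.01154 A
V_R2 = I × R2 = V1 × R2/(R1 + R2) = 15 × 300/1300 = 3.462 V

Final answer: 3.462 V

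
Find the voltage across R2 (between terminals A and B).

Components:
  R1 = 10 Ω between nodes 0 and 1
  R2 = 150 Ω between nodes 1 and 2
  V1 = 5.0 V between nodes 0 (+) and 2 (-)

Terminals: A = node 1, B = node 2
R1 and R2 are in series across V1 (node 0 → node 1 → node 2), and the output A–B is taken across R2, so this is a voltage divider.
Series current: I = V1/(R1 + R2) = 5/(10 + 150) = 5/160 = 0.03125 A
V_R2 = I × R2 = V1 × R2/(R1 + R2) = 5 × 150/160 = 4.688 V

Final answer: 4.688 V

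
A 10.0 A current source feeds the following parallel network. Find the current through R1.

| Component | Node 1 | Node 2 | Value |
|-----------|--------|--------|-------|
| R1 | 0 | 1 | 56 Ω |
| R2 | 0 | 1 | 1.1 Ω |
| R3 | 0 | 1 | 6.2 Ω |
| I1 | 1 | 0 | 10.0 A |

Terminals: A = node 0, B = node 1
All resistors sit directly between nodes 0 and 1, so they are in parallel and share one voltage V; the full source current 10 A splits among them.
1/R_par = 1/56 + 1/1.1 + 1/6.2 = 1.088 S  =>  R_par = 0.9189 Ω
V = I × R_par = 10 × 0.9189 = 9.189 V
I_R1 = V/R1 = 9.189/56 = 0.1641 A

Final answer: 0.1641 A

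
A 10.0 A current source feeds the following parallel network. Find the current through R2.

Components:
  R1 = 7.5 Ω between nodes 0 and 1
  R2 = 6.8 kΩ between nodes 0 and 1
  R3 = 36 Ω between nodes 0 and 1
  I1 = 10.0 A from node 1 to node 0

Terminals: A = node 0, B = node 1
All resistors sit directly between nodes 0 and 1, so they are in parallel and share one voltage V; the full source current 10 A splits among them.
1/R_par = 1/7.5 + 1/6800 + 1/36 = 0.1613 S  =>  R_par = 6.201 Ω
V = I × R_par = 10 × 6.201 = 62.01 V
I_R2 = V/R2 = 62.01/6800 = 0.009119 A

Final answer: 0.009119 A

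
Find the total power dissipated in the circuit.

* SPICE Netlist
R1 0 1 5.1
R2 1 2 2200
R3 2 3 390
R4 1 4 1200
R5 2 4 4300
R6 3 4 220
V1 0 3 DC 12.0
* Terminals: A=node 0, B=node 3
Nodal analysis, taking node 3 as the 0 V reference.
Source V1 fixes V_0 = 12 V.
KCL at each unknown node (sum of currents leaving = 0; resistances in Ω):
  Node 1: (V_1 - 12)/5.1 + (V_1 - V_2)/2200 + (V_1 - V_4)/1200 = 0
  Node 2: (V_2 - V_1)/2200 + (V_2 - 0)/390 + (V_2 - V_4)/4300 = 0
  Node 4: (V_4 - V_1)/1200 + (V_4 - V_2)/4300 + (V_4 - 0)/220 = 0
Collecting terms (coefficients in siemens):
  0.1974·V_1 - 0.0004545·V_2 - 0.0008333·V_4 = 2.353
  0.003251·V_2 - 0.0004545·V_1 - 0.0002326·V_4 = 0
  0.005611·V_4 - 0.0008333·V_1 - 0.0002326·V_2 = 0
Solving these 3 simultaneous equations (Gaussian elimination) gives:
  V_1 = 11.93 V, V_2 = 1.801 V, V_4 = 1.847 V
Power in each resistor, P = (ΔV)²/R:
  P_R1 = (12 - 11.93)²/5.1 = 0.0008634 W
  P_R2 = (11.93 - 1.801)²/2200 = 0.04667 W
  P_R3 = (1.801 - 0)²/390 = 0.008313 W
  P_R4 = (11.93 - 1.847)²/1200 = 0.08479 W
  P_R5 = (1.801 - 1.847)²/4300 = 0.0000004994 W
  P_R6 = (0 - 1.847)²/220 = 0.0155 W
P_total = P_R1 + P_R2 + P_R3 + P_R4 + P_R5 + P_R6 = 0.1561 W

Final answer: 0.1561 W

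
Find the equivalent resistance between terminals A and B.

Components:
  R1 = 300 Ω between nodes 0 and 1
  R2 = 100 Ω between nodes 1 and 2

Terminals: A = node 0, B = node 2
Reduce the network between node 0 (A) and node 2 (B) by series/parallel combination:
  Rs1 = R1 + R2 (series, joined only at node 1) = 300 + 100 = 400 Ω
R_eq = 400 Ω

Final answer: 400 Ω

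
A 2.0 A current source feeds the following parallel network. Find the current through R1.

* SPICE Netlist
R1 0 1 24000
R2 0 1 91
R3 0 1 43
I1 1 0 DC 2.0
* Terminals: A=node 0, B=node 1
All resistors sit directly between nodes 0 and 1, so they are in parallel and share one voltage V; the full source current 2 A splits among them.
1/R_par = 1/24000 + 1/91 + 1/43 = 0.03429 S  =>  R_par = 29.17 Ω
V = I × R_par = 2 × 29.17 = 58.33 V
I_R1 = V/R1 = 58.33/24000 = 0.002431 A

Final answer: 0.002431 A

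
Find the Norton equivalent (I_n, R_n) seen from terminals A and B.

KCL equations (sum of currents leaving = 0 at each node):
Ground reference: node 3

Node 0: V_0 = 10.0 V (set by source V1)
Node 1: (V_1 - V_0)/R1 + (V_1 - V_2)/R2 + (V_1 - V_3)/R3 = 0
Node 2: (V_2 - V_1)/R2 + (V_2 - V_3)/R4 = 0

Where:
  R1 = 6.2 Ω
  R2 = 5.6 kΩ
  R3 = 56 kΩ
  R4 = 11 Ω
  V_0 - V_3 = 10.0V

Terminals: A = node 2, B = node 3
Find the Thévenin equivalent first; then I_n = V_th/R_th and R_n = R_th.
Step 1 — V_th is the open-circuit voltage V_A - V_B (nothing connected across the terminals).
Nodal analysis, taking node 3 as the 0 V reference.
Source V1 fixes V_0 = 10 V.
KCL at each unknown node (sum of currents leaving = 0; resistances in Ω):
  Node 1: (V_1 - 10)/6.2 + (V_1 - V_2)/5600 + (V_1 - 0)/56000 = 0
  Node 2: (V_2 - V_1)/5600 + (V_2 - 0)/11 = 0
Collecting terms (coefficients in siemens):
  0.1615·V_1 - 0.0001786·V_2 = 1.613
  0.09109·V_2 - 0.0001786·V_1 = 0
Determinant D = (0.1615)(0.09109) - (-0.0001786)(-0.0001786) = 0.01471
V_1 = [(1.613)(0.09109) - (-0.0001786)(0)]/D = 9.988 V
V_2 = [(0.1615)(0) - (1.613)(-0.0001786)]/D = 0.01958 V
V_th = V_2 - V_3 = 0.01958 - 0 = 0.01958 V
Step 2 — R_th: zero the source — replace V1 by a short circuit (node 3 merges into node 0) — and find the resistance seen between A (node 2) and B (node 0).
Reduce the network between node 2 (A) and node 0 (B) by series/parallel combination:
  Rp1 = R1 ‖ R3 (parallel, both between nodes 0 and 1) = 1/(1/6.2 + 1/56000) = 6.199 Ω
  Rs1 = R2 + Rp1 (series, joined only at node 1) = 5600 + 6.199 = 5606 Ω
  Rp2 = R4 ‖ Rs1 (parallel, both between nodes 0 and 2) = 1/(1/11 + 1/5606) = 10.98 Ω
R_th = 10.98 Ω
I_n = V_th/R_th = 0.01958/10.98 = 0.001784 A, and R_n = R_th = 10.98 Ω

Final answer: I_n = 0.001784 A, R_n = 10.98 Ω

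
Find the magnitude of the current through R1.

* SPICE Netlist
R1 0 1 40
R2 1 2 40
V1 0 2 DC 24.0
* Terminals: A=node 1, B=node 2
Nodal analysis, taking node 2 as the 0 V reference.
Source V1 fixes V_0 = 24 V.
KCL at each unknown node (sum of currents leaving = 0; resistances in Ω):
  Node 1: (V_1 - 24)/40 + (V_1 - 0)/40 = 0
Collecting terms: 0.05 × V_1 = 0.6  =>  V_1 = 12 V
I_R1 = (V_0 - V_1)/R1 = (24 - 12)/40 = 0.3 A
|I_R1| = 0.3 A

Final answer: |I_R1| = 0.3 A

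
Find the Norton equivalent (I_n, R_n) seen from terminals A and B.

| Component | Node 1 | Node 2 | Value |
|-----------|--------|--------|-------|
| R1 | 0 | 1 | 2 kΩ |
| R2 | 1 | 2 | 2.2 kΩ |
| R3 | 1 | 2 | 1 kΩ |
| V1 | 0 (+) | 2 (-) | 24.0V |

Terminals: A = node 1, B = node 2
Find the Thévenin equivalent first; then I_n = V_th/R_th and R_n = R_th.
Step 1 — V_th is the open-circuit voltage V_A - V_B (nothing connected across the terminals).
Nodal analysis, taking node 2 as the 0 V reference.
Source V1 fixes V_0 = 24 V.
KCL at each unknown node (sum of currents leaving = 0; resistances in Ω):
  Node 1: (V_1 - 24)/2000 + (V_1 - 0)/2200 + (V_1 - 0)/1000 = 0
Collecting terms: 0.001955 × V_1 = 0.012  =>  V_1 = 6.14 V
V_th = V_1 - V_2 = 6.14 - 0 = 6.14 V
Step 2 — R_th: zero the source — replace V1 by a short circuit (node 2 merges into node 0) — and find the resistance seen between A (node 1) and B (node 0).
Reduce the network between node 1 (A) and node 0 (B) by series/parallel combination:
  Rp1 = R1 ‖ R2 ‖ R3 (parallel, all between nodes 0 and 1) = 1/(1/2000 + 1/2200 + 1/1000) = 511.6 Ω
R_th = 511.6 Ω
I_n = V_th/R_th = 6.14/511.6 = 0.012 A, and R_n = R_th = 511.6 Ω

Final answer: I_n = 0.012 A, R_n = 511.6 Ω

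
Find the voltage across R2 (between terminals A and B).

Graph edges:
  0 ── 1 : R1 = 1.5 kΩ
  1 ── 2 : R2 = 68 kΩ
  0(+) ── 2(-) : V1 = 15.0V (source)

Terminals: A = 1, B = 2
R1 and R2 are in series across V1 (node 0 → node 1 → node 2), and the output A–B is taken across R2, so this is a voltage divider.
Series current: I = V1/(R1 + R2) = 15/(1500 + 68000) = 15/69500 = 0.0002158 A
V_R2 = I × R2 = V1 × R2/(R1 + R2) = 15 × 68000/69500 = 14.68 V

Final answer: 14.68 V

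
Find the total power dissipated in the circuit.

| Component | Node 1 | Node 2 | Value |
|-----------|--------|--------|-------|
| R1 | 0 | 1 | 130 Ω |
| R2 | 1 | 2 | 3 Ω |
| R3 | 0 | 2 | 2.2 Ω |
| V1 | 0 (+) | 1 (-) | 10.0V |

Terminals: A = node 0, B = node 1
Nodal analysis, taking node 1 as the 0 V reference.
Source V1 fixes V_0 = 10 V.
KCL at each unknown node (sum of currents leaving = 0; resistances in Ω):
  Node 2: (V_2 - 0)/3 + (V_2 - 10)/2.2 = 0
Collecting terms: 0.7879 × V_2 = 4.545  =>  V_2 = 5.769 V
Power in each resistor, P = (ΔV)²/R:
  P_R1 = (10 - 0)²/130 = 0.7692 W
  P_R2 = (0 - 5.769)²/3 = 11.09 W
  P_R3 = (10 - 5.769)²/2.2 = 8.136 W
P_total = P_R1 + P_R2 + P_R3 = 20 W

Final answer: 20 W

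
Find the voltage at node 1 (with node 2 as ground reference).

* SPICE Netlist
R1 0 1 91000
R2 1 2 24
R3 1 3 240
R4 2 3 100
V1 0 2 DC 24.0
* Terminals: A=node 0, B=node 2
Nodal analysis, taking node 2 as the 0 V reference.
Source V1 fixes V_0 = 24 V.
KCL at each unknown node (sum of currents leaving = 0; resistances in Ω):
  Node 1: (V_1 - 24)/91000 + (V_1 - 0)/24 + (V_1 - V_3)/240 = 0
  Node 3: (V_3 - V_1)/240 + (V_3 - 0)/100 = 0
Collecting terms (coefficients in siemens):
  0.04584·V_1 - 0.004167·V_3 = 0.0002637
  0.01417·V_3 - 0.004167·V_1 = 0
Determinant D = (0.04584)(0.01417) - (-0.004167)(-0.004167) = 0.0006321
V_1 = [(0.0002637)(0.01417) - (-0.004167)(0)]/D = 0.005911 V
V_3 = [(0.04584)(0) - (0.0002637)(-0.004167)]/D = 0.001738 V
The requested potential is V_1 = 0.005911 V.

Final answer: V_1 = 0.005911 V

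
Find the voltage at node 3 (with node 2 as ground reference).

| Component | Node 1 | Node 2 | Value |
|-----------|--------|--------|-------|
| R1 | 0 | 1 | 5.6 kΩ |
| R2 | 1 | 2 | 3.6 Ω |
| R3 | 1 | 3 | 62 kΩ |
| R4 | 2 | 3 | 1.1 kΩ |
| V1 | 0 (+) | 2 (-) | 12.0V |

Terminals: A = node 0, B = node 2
Nodal analysis, taking node 2 as the 0 V reference.
Source V1 fixes V_0 = 12 V.
KCL at each unknown node (sum of currents leaving = 0; resistances in Ω):
  Node 1: (V_1 - 12)/5600 + (V_1 - 0)/3.6 + (V_1 - V_3)/62000 = 0
  Node 3: (V_3 - V_1)/62000 + (V_3 - 0)/1100 = 0
Collecting terms (coefficients in siemens):
  0.278·V_1 - 0.00001613·V_3 = 0.002143
  0.0009252·V_3 - 0.00001613·V_1 = 0
Determinant D = (0.278)(0.0009252) - (-0.00001613)(-0.00001613) = 0.0002572
V_1 = [(0.002143)(0.0009252) - (-0.00001613)(0)]/D = 0.007709 V
V_3 = [(0.278)(0) - (0.002143)(-0.00001613)]/D = 0.0001344 V
The requested potential is V_3 = 0.0001344 V.

Final answer: V_3 = 0.0001344 V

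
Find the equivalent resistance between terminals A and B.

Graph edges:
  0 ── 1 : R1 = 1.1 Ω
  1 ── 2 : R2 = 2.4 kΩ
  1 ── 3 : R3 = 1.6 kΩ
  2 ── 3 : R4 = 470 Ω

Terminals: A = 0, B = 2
Reduce the network between node 0 (A) and node 2 (B) by series/parallel combination:
  Rs1 = R3 + R4 (series, joined only at node 3) = 1600 + 470 = 2070 Ω
  Rp1 = R2 ‖ Rs1 (parallel, both between nodes 1 and 2) = 1/(1/2400 + 1/2070) = 1111 Ω
  Rs2 = R1 + Rp1 (series, joined only at node 1) = 1.1 + 1111 = 1113 Ω
R_eq = 1.113 kΩ

Final answer: 1.113 kΩ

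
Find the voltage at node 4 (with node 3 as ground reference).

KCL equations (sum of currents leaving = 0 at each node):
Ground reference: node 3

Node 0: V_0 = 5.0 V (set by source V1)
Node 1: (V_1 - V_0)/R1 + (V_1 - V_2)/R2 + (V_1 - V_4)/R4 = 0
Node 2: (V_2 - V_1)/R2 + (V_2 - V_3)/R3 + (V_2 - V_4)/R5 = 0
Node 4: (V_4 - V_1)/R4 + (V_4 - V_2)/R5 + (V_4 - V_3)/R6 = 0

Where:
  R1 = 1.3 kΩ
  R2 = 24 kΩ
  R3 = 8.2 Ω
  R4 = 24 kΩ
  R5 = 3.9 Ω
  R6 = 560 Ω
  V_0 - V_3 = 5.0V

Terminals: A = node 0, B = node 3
Nodal analysis, taking node 3 as the 0 V reference.
Source V1 fixes V_0 = 5 V.
KCL at each unknown node (sum of currents leaving = 0; resistances in Ω):
  Node 1: (V_1 - 5)/1300 + (V_1 - V_2)/24000 + (V_1 - V_4)/24000 = 0
  Node 2: (V_2 - V_1)/24000 + (V_2 - 0)/8.2 + (V_2 - V_4)/3.9 = 0
  Node 4: (V_4 - V_1)/24000 + (V_4 - V_2)/3.9 + (V_4 - 0)/560 = 0
Collecting terms (coefficients in siemens):
  0.0008526·V_1 - 0.00004167·V_2 - 0.00004167·V_4 = 0.003846
  0.3784·V_2 - 0.00004167·V_1 - 0.2564·V_4 = 0
  0.2582·V_4 - 0.00004167·V_1 - 0.2564·V_2 = 0
Solving these 3 simultaneous equations (Gaussian elimination) gives:
  V_1 = 4.512 V, V_2 = 0.003026 V, V_4 = 0.003733 V
The requested potential is V_4 = 0.003733 V.

Final answer: V_4 = 0.003733 V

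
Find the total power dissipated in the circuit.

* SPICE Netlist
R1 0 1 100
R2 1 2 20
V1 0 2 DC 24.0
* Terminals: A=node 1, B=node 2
Nodal analysis, taking node 2 as the 0 V reference.
Source V1 fixes V_0 = 24 V.
KCL at each unknown node (sum of currents leaving = 0; resistances in Ω):
  Node 1: (V_1 - 24)/100 + (V_1 - 0)/20 = 0
Collecting terms: 0.06 × V_1 = 0.24  =>  V_1 = 4 V
Power in each resistor, P = (ΔV)²/R:
  P_R1 = (24 - 4)²/100 = 4 W
  P_R2 = (4 - 0)²/20 = 0.8 W
P_total = P_R1 + P_R2 = 4.8 W

Final answer: 4.8 W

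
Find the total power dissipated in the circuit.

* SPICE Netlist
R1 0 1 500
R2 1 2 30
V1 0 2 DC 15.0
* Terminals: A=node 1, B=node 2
Nodal analysis, taking node 2 as the 0 V reference.
Source V1 fixes V_0 = 15 V.
KCL at each unknown node (sum of currents leaving = 0; resistances in Ω):
  Node 1: (V_1 - 15)/500 + (V_1 - 0)/30 = 0
Collecting terms: 0.03533 × V_1 = 0.03  =>  V_1 = 0.8491 V
Power in each resistor, P = (ΔV)²/R:
  P_R1 = (15 - 0.8491)²/500 = 0.4005 W
  P_R2 = (0.8491 - 0)²/30 = 0.02403 W
P_total = P_R1 + P_R2 = 0.4245 W

Final answer: 0.4245 W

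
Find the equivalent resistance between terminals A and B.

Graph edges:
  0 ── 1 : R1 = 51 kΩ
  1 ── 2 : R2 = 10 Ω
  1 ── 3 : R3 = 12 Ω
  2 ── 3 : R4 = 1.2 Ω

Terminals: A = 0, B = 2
Reduce the network between node 0 (A) and node 2 (B) by series/parallel combination:
  Rs1 = R3 + R4 (series, joined only at node 3) = 12 + 1.2 = 13.2 Ω
  Rp1 = R2 ‖ Rs1 (parallel, both between nodes 1 and 2) = 1/(1/10 + 1/13.2) = 5.69 Ω
  Rs2 = R1 + Rp1 (series, joined only at node 1) = 51000 + 5.69 = 51010 Ω
R_eq = 51.01 kΩ

Final answer: 51.01 kΩ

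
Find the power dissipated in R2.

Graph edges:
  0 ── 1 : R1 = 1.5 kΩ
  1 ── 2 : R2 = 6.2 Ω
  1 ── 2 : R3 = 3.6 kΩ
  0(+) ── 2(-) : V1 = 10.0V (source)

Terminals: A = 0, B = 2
Nodal analysis, taking node 2 as the 0 V reference.
Source V1 fixes V_0 = 10 V.
KCL at each unknown node (sum of currents leaving = 0; resistances in Ω):
  Node 1: (V_1 - 10)/1500 + (V_1 - 0)/6.2 + (V_1 - 0)/3600 = 0
Collecting terms: 0.1622 × V_1 = 0.006667  =>  V_1 = 0.04109 V
I_R2 = (V_1 - V_2)/R2 = (0.04109 - 0)/6.2 = 0.006628 A
P_R2 = I_R2² × R2 = (0.006628)² × 6.2 = 0.0002724 W

Final answer: 0.0002724 W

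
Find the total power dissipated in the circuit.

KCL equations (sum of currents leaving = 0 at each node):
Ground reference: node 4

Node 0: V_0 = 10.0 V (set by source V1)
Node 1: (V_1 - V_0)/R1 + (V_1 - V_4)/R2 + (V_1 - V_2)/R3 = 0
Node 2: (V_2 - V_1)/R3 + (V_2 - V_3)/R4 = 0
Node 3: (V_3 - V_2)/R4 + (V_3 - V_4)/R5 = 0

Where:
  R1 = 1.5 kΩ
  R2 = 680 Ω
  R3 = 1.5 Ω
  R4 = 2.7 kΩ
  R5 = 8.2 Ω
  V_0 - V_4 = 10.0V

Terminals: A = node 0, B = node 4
Nodal analysis, taking node 4 as the 0 V reference.
Source V1 fixes V_0 = 10 V.
KCL at each unknown node (sum of currents leaving = 0; resistances in Ω):
  Node 1: (V_1 - 10)/1500 + (V_1 - 0)/680 + (V_1 - V_2)/1.5 = 0
  Node 2: (V_2 - V_1)/1.5 + (V_2 - V_3)/2700 = 0
  Node 3: (V_3 - V_2)/2700 + (V_3 - 0)/8.2 = 0
Collecting terms (coefficients in siemens):
  0.6688·V_1 - 0.6667·V_2 = 0.006667
  0.667·V_2 - 0.6667·V_1 - 0.0003704·V_3 = 0
  0.1223·V_3 - 0.0003704·V_2 = 0
Solving these 3 simultaneous equations (Gaussian elimination) gives:
  V_1 = 2.66 V, V_2 = 2.658 V, V_3 = 0.008049 V
Power in each resistor, P = (ΔV)²/R:
  P_R1 = (10 - 2.66)²/1500 = 0.03592 W
  P_R2 = (2.66 - 0)²/680 = 0.01041 W
  P_R3 = (2.66 - 2.658)²/1.5 = 0.000001445 W
  P_R4 = (2.658 - 0.008049)²/2700 = 0.002602 W
  P_R5 = (0.008049 - 0)²/8.2 = 0.000007902 W
P_total = P_R1 + P_R2 + P_R3 + P_R4 + P_R5 = 0.04893 W

Final answer: 0.04893 W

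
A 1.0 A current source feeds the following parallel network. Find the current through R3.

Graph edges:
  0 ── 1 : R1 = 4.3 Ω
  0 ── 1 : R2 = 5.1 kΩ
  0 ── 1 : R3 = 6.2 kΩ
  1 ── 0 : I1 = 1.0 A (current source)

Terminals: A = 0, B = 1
All resistors sit directly between nodes 0 and 1, so they are in parallel and share one voltage V; the full source current 1 A splits among them.
1/R_par = 1/4.3 + 1/5100 + 1/6200 = 0.2329 S  =>  R_par = 4.293 Ω
V = I × R_par = 1 × 4.293 = 4.293 V
I_R3 = V/R3 = 4.293/6200 = 0.0006925 A

Final answer: 0.0006925 A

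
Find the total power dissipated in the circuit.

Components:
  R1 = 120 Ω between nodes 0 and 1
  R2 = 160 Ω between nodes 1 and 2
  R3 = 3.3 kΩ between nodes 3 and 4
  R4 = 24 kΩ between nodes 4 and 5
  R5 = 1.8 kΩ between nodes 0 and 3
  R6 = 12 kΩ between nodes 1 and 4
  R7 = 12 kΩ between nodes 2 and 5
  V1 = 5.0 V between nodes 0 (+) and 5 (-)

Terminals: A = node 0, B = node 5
Nodal analysis, taking node 5 as the 0 V reference.
Source V1 fixes V_0 = 5 V.
KCL at each unknown node (sum of currents leaving = 0; resistances in Ω):
  Node 1: (V_1 - 5)/120 + (V_1 - V_2)/160 + (V_1 - V_4)/12000 = 0
  Node 2: (V_2 - V_1)/160 + (V_2 - 0)/12000 = 0
  Node 3: (V_3 - V_4)/3300 + (V_3 - 5)/1800 = 0
  Node 4: (V_4 - V_3)/3300 + (V_4 - 0)/24000 + (V_4 - V_1)/12000 = 0
Collecting terms (coefficients in siemens):
  0.01467·V_1 - 0.00625·V_2 - 0.00008333·V_4 = 0.04167
  0.006333·V_2 - 0.00625·V_1 = 0
  0.0008586·V_3 - 0.000303·V_4 = 0.002778
  0.000428·V_4 - 0.00008333·V_1 - 0.000303·V_3 = 0
Solving these 4 simultaneous equations (Gaussian elimination) gives:
  V_1 = 4.945 V, V_2 = 4.88 V, V_3 = 4.766 V, V_4 = 4.337 V
Power in each resistor, P = (ΔV)²/R:
  P_R1 = (5 - 4.945)²/120 = 0.0000251 W
  P_R2 = (4.945 - 4.88)²/160 = 0.00002646 W
  P_R3 = (4.766 - 4.337)²/3300 = 0.00005579 W
  P_R4 = (4.337 - 0)²/24000 = 0.0007837 W
  P_R5 = (5 - 4.766)²/1800 = 0.00003043 W
  P_R6 = (4.945 - 4.337)²/12000 = 0.00003083 W
  P_R7 = (4.88 - 0)²/12000 = 0.001985 W
P_total = P_R1 + P_R2 + P_R3 + P_R4 + P_R5 + P_R6 + P_R7 = 0.002937 W

Final answer: 0.002937 W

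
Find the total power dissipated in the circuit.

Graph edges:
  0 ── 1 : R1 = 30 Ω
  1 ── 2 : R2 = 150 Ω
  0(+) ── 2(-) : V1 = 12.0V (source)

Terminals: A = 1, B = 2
Nodal analysis, taking node 2 as the 0 V reference.
Source V1 fixes V_0 = 12 V.
KCL at each unknown node (sum of currents leaving = 0; resistances in Ω):
  Node 1: (V_1 - 12)/30 + (V_1 - 0)/150 = 0
Collecting terms: 0.04 × V_1 = 0.4  =>  V_1 = 10 V
Power in each resistor, P = (ΔV)²/R:
  P_R1 = (12 - 10)²/30 = 0.1333 W
  P_R2 = (10 - 0)²/150 = 0.6667 W
P_total = P_R1 + P_R2 = 0.8 W

Final answer: 0.8 W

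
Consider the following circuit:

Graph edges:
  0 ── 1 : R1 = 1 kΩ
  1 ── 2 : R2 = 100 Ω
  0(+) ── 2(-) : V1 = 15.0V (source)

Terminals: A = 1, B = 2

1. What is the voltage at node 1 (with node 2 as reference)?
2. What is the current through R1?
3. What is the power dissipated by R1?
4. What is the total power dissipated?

Nodal analysis, taking node 2 as the 0 V reference.
Source V1 fixes V_0 = 15 V.
KCL at each unknown node (sum of currents leaving = 0; resistances in Ω):
  Node 1: (V_1 - 15)/1000 + (V_1 - 0)/100 = 0
Collecting terms: 0.011 × V_1 = 0.015  =>  V_1 = 1.364 V
Part 1:
  Read off the nodal solution: V_1 = 1.364 V
Part 2:
  I_R1 = (V_0 - V_1)/R1 = (15 - 1.364)/1000 = 0.01364 A
  Magnitude: I_R1 = 0.01364 A
Part 3:
  I_R1 = (V_0 - V_1)/R1 = (15 - 1.364)/1000 = 0.01364 A
  P_R1 = I_R1² × R1 = (0.01364)² × 1000 = 0.186 W
Part 4:
  Power in each resistor, P = (ΔV)²/R:
    P_R1 = (15 - 1.364)²/1000 = 0.186 W
    P_R2 = (1.364 - 0)²/100 = 0.0186 W
  P_total = P_R1 + P_R2 = 0.2045 W

Final answers:
1. V_1 = 1.364 V
2. I_R1 = 0.01364 A
3. P_R1 = 0.186 W
4. P_total = 0.2045 W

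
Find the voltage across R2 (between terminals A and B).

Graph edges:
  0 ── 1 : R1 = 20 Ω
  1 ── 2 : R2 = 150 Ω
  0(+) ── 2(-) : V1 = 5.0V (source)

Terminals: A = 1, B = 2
R1 and R2 are in series across V1 (node 0 → node 1 → node 2), and the output A–B is taken across R2, so this is a voltage divider.
Series current: I = V1/(R1 + R2) = 5/(20 + 150) = 5/170 = 0.02941 A
V_R2 = I × R2 = V1 × R2/(R1 + R2) = 5 × 150/170 = 4.412 V

Final answer: 4.412 V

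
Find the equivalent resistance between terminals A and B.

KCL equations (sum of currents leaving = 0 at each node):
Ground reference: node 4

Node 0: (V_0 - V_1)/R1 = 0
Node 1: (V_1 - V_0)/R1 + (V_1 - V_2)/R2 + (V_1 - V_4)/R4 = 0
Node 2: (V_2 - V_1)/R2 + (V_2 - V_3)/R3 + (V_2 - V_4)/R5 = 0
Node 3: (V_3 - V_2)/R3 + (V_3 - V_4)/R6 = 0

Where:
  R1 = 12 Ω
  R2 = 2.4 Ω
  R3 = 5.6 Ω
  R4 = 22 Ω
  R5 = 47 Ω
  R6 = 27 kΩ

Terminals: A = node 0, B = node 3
The network is not a plain series/parallel combination. Inject a 1 A test current into terminal A (node 0) and return it from terminal B (node 3); then R_eq = V_A / (1 A).
Nodal analysis, taking node 3 as the 0 V reference.
Current source I_test pushes 1 A into node 0 and draws it out of node 3.
KCL at each unknown node (sum of currents leaving = 0; resistances in Ω):
  Node 0: (V_0 - V_1)/12 - 1 = 0
  Node 1: (V_1 - V_0)/12 + (V_1 - V_2)/2.4 + (V_1 - V_4)/22 = 0
  Node 2: (V_2 - V_1)/2.4 + (V_2 - 0)/5.6 + (V_2 - V_4)/47 = 0
  Node 4: (V_4 - V_1)/22 + (V_4 - V_2)/47 + (V_4 - 0)/27000 = 0
Collecting terms (coefficients in siemens):
  0.08333·V_0 - 0.08333·V_1 = 1
  0.5455·V_1 - 0.08333·V_0 - 0.4167·V_2 - 0.04545·V_4 = 0
  0.6165·V_2 - 0.4167·V_1 - 0.02128·V_4 = 0
  0.06677·V_4 - 0.04545·V_1 - 0.02128·V_2 = 0
Solving these 4 simultaneous equations (Gaussian elimination) gives:
  V_0 = 19.92 V, V_1 = 7.917 V, V_2 = 5.599 V, V_4 = 7.174 V
R_eq = V_0 / 1 A = 19.92 Ω

Final answer: 19.92 Ω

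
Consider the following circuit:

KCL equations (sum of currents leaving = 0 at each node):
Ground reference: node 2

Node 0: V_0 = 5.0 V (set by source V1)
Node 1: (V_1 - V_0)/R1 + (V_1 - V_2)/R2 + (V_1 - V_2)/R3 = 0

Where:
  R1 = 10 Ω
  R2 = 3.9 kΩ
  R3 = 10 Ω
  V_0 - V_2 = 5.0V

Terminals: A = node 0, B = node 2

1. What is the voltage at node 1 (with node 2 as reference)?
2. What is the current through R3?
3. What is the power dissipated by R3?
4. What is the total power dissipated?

Nodal analysis, taking node 2 as the 0 V reference.
Source V1 fixes V_0 = 5 V.
KCL at each unknown node (sum of currents leaving = 0; resistances in Ω):
  Node 1: (V_1 - 5)/10 + (V_1 - 0)/3900 + (V_1 - 0)/10 = 0
Collecting terms: 0.2003 × V_1 = 0.5  =>  V_1 = 2.497 V
Part 1:
  Read off the nodal solution: V_1 = 2.497 V
Part 2:
  I_R3 = (V_1 - V_2)/R3 = (2.497 - 0)/10 = 0.2497 A
  Magnitude: I_R3 = 0.2497 A
Part 3:
  I_R3 = (V_1 - V_2)/R3 = (2.497 - 0)/10 = 0.2497 A
  P_R3 = I_R3² × R3 = (0.2497)² × 10 = 0.6234 W
Part 4:
  Power in each resistor, P = (ΔV)²/R:
    P_R1 = (5 - 2.497)²/10 = 0.6266 W
    P_R2 = (2.497 - 0)²/3900 = 0.001598 W
    P_R3 = (2.497 - 0)²/10 = 0.6234 W
  P_total = P_R1 + P_R2 + P_R3 = 1.252 W

Final answers:
1. V_1 = 2.497 V
2. I_R3 = 0.2497 A
3. P_R3 = 0.6234 W
4. P_total = 1.252 W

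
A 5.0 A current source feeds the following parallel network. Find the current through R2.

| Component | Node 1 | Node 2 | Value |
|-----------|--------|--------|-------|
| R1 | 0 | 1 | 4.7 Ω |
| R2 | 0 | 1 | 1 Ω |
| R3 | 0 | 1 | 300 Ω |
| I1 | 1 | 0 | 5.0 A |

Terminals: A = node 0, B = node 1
All resistors sit directly between nodes 0 and 1, so they are in parallel and share one voltage V; the full source current 5 A splits among them.
1/R_par = 1/4.7 + 1/1 + 1/300 = 1.216 S  =>  R_par = 0.8223 Ω
V = I × R_par = 5 × 0.8223 = 4.112 V
I_R2 = V/R2 = 4.112/1 = 4.112 A

Final answer: 4.112 A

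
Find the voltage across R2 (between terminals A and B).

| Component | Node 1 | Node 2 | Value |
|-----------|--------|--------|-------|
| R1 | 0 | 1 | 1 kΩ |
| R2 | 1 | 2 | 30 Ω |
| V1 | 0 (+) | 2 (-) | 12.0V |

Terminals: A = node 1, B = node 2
R1 and R2 are in series across V1 (node 0 → node 1 → node 2), and the output A–B is taken across R2, so this is a voltage divider.
Series current: I = V1/(R1 + R2) = 12/(1000 + 30) = 12/1030 = 0.01165 A
V_R2 = I × R2 = V1 × R2/(R1 + R2) = 12 × 30/1030 = 0.3495 V

Final answer: 0.3495 V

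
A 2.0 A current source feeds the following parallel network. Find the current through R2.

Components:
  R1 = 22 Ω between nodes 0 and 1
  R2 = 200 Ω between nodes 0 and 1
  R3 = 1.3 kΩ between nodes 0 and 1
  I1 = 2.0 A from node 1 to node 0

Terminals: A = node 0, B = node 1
All resistors sit directly between nodes 0 and 1, so they are in parallel and share one voltage V; the full source current 2 A splits among them.
1/R_par = 1/22 + 1/200 + 1/1300 = 0.05122 S  =>  R_par = 19.52 Ω
V = I × R_par = 2 × 19.52 = 39.04 V
I_R2 = V/R2 = 39.04/200 = 0.1952 A

Final answer: 0.1952 A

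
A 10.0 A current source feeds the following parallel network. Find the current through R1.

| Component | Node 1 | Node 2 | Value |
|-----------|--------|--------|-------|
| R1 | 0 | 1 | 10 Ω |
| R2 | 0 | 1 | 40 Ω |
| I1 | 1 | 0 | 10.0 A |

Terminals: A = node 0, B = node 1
All resistors sit directly between nodes 0 and 1, so they are in parallel and share one voltage V; the full source current 10 A splits among them.
1/R_par = 1/10 + 1/40 = 0.125 S  =>  R_par = 8 Ω
V = I × R_par = 10 × 8 = 80 V
I_R1 = V/R1 = 80/10 = 8 A

Final answer: 8 A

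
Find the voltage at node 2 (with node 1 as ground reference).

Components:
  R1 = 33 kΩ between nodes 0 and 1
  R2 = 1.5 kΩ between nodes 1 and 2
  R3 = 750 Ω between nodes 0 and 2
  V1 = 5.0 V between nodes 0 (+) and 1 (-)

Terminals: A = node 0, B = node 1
Nodal analysis, taking node 1 as the 0 V reference.
Source V1 fixes V_0 = 5 V.
KCL at each unknown node (sum of currents leaving = 0; resistances in Ω):
  Node 2: (V_2 - 0)/1500 + (V_2 - 5)/750 = 0
Collecting terms: 0.002 × V_2 = 0.006667  =>  V_2 = 3.333 V
The requested potential is V_2 = 3.333 V.

Final answer: V_2 = 3.333 V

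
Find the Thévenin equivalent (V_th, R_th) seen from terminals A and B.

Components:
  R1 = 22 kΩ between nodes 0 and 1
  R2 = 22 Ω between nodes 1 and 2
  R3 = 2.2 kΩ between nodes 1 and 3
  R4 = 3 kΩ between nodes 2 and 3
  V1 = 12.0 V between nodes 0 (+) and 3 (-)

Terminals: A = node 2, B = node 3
Step 1 — V_th is the open-circuit voltage V_A - V_B (nothing connected across the terminals).
Nodal analysis, taking node 3 as the 0 V reference.
Source V1 fixes V_0 = 12 V.
KCL at each unknown node (sum of currents leaving = 0; resistances in Ω):
  Node 1: (V_1 - 12)/22000 + (V_1 - V_2)/22 + (V_1 - 0)/2200 = 0
  Node 2: (V_2 - V_1)/22 + (V_2 - 0)/3000 = 0
Collecting terms (coefficients in siemens):
  0.04595·V_1 - 0.04545·V_2 = 0.0005455
  0.04579·V_2 - 0.04545·V_1 = 0
Determinant D = (0.04595)(0.04579) - (-0.04545)(-0.04545) = 0.00003805
V_1 = [(0.0005455)(0.04579) - (-0.04545)(0)]/D = 0.6565 V
V_2 = [(0.04595)(0) - (0.0005455)(-0.04545)]/D = 0.6517 V
V_th = V_2 - V_3 = 0.6517 - 0 = 0.6517 V
Step 2 — R_th: zero the source — replace V1 by a short circuit (node 3 merges into node 0) — and find the resistance seen between A (node 2) and B (node 0).
Reduce the network between node 2 (A) and node 0 (B) by series/parallel combination:
  Rp1 = R1 ‖ R3 (parallel, both between nodes 0 and 1) = 1/(1/22000 + 1/2200) = 2000 Ω
  Rs1 = R2 + Rp1 (series, joined only at node 1) = 22 + 2000 = 2022 Ω
  Rp2 = R4 ‖ Rs1 (parallel, both between nodes 0 and 2) = 1/(1/3000 + 1/2022) = 1208 Ω
R_th = 1.208 kΩ

Final answer: V_th = 0.6517 V, R_th = 1.208 kΩ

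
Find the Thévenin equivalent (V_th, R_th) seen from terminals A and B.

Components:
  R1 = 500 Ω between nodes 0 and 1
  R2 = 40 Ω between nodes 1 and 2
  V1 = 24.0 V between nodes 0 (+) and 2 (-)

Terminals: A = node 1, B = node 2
Step 1 — V_th is the open-circuit voltage V_A - V_B (nothing connected across the terminals).
Nodal analysis, taking node 2 as the 0 V reference.
Source V1 fixes V_0 = 24 V.
KCL at each unknown node (sum of currents leaving = 0; resistances in Ω):
  Node 1: (V_1 - 24)/500 + (V_1 - 0)/40 = 0
Collecting terms: 0.027 × V_1 = 0.048  =>  V_1 = 1.778 V
V_th = V_1 - V_2 = 1.778 - 0 = 1.778 V
Step 2 — R_th: zero the source — replace V1 by a short circuit (node 2 merges into node 0) — and find the resistance seen between A (node 1) and B (node 0).
Reduce the network between node 1 (A) and node 0 (B) by series/parallel combination:
  Rp1 = R1 ‖ R2 (parallel, both between nodes 0 and 1) = 1/(1/500 + 1/40) = 37.04 Ω
R_th = 37.04 Ω

Final answer: V_th = 1.778 V, R_th = 37.04 Ω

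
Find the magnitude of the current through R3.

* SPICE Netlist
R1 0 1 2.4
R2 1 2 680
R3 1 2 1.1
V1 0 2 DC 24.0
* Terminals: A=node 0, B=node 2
Nodal analysis, taking node 2 as the 0 V reference.
Source V1 fixes V_0 = 24 V.
KCL at each unknown node (sum of currents leaving = 0; resistances in Ω):
  Node 1: (V_1 - 24)/2.4 + (V_1 - 0)/680 + (V_1 - 0)/1.1 = 0
Collecting terms: 1.327 × V_1 = 10  =>  V_1 = 7.534 V
I_R3 = (V_1 - V_2)/R3 = (7.534 - 0)/1.1 = 6.85 A
|I_R3| = 6.85 A

Final answer: |I_R3| = 6.85 A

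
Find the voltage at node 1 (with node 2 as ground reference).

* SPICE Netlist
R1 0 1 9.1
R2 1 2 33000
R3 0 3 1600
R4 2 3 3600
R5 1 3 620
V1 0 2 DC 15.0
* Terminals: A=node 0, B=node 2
Nodal analysis, taking node 2 as the 0 V reference.
Source V1 fixes V_0 = 15 V.
KCL at each unknown node (sum of currents leaving = 0; resistances in Ω):
  Node 1: (V_1 - 15)/9.1 + (V_1 - 0)/33000 + (V_1 - V_3)/620 = 0
  Node 3: (V_3 - 15)/1600 + (V_3 - 0)/3600 + (V_3 - V_1)/620 = 0
Collecting terms (coefficients in siemens):
  0.1115·V_1 - 0.001613·V_3 = 1.648
  0.002516·V_3 - 0.001613·V_1 = 0.009375
Determinant D = (0.1115)(0.002516) - (-0.001613)(-0.001613) = 0.000278
V_1 = [(1.648)(0.002516) - (-0.001613)(0.009375)]/D = 14.97 V
V_3 = [(0.1115)(0.009375) - (1.648)(-0.001613)]/D = 13.33 V
The requested potential is V_1 = 14.97 V.

Final answer: V_1 = 14.97 V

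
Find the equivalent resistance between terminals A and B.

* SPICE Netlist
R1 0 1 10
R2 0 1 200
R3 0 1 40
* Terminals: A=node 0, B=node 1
Reduce the network between node 0 (A) and node 1 (B) by series/parallel combination:
  Rp1 = R1 ‖ R2 ‖ R3 (parallel, all between nodes 0 and 1) = 1/(1/10 + 1/200 + 1/40) = 7.692 Ω
R_eq = 7.692 Ω

Final answer: 7.692 Ω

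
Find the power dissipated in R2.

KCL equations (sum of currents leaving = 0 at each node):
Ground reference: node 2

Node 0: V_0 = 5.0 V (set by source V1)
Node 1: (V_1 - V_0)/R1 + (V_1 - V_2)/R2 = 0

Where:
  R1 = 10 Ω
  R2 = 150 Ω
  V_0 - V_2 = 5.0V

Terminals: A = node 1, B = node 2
Nodal analysis, taking node 2 as the 0 V reference.
Source V1 fixes V_0 = 5 V.
KCL at each unknown node (sum of currents leaving = 0; resistances in Ω):
  Node 1: (V_1 - 5)/10 + (V_1 - 0)/150 = 0
Collecting terms: 0.1067 × V_1 = 0.5  =>  V_1 = 4.688 V
I_R2 = (V_1 - V_2)/R2 = (4.688 - 0)/150 = 0.03125 A
P_R2 = I_R2² × R2 = (0.03125)² × 150 = 0.1465 W

Final answer: 0.1465 W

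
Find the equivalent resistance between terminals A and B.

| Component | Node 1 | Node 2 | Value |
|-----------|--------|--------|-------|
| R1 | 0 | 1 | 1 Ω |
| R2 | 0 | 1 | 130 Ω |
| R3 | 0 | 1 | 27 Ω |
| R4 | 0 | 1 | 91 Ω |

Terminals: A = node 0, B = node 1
Reduce the network between node 0 (A) and node 1 (B) by series/parallel combination:
  Rp1 = R1 ‖ R2 ‖ R3 ‖ R4 (parallel, all between nodes 0 and 1) = 1/(1/1 + 1/130 + 1/27 + 1/91) = 0.9472 Ω
R_eq = 0.9472 Ω

Final answer: 0.9472 Ω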